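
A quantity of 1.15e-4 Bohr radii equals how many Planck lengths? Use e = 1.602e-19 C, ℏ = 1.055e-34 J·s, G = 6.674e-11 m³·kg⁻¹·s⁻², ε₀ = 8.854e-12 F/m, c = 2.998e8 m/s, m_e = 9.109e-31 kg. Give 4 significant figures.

Bohr radius: a₀ = 4πε₀ℏ²/(m_e e²) = 5.297e-11 m
Planck length: ℓ_P = √(ℏG/c³) = 1.616e-35 m
1.15e-4 × 5.297e-11 / 1.616e-35 = 3.769e20

3.769e20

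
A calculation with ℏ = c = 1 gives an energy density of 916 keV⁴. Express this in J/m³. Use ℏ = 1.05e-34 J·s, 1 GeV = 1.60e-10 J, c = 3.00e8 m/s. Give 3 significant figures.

1.92e16 J/m³

[E]/[L]³ = [E]⁴/(ℏc)³; restore (ℏc)⁻³.
1 GeV⁴ → 1/(ℏc)³ × (1 GeV in J)⁴ = 2.10e37 J/m³.
Convert the energy scale: 916 keV⁴ = 9.16e-22 GeV⁴.
Result: 9.16e-22 × 2.10e37 = 1.92e16 J/m³.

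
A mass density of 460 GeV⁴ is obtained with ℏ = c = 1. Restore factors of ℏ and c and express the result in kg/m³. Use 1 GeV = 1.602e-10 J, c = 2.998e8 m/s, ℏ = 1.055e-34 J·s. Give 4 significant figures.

1.065e23 kg/m³

Mass density is [E]/(c²[L]³) = [E]⁴/(ℏ³c⁵).
1 GeV⁴ → 1/(ℏ³c⁵) × (1 GeV in J)⁴ = 2.316e20 kg/m³.
Result: 460 × 2.316e20 = 1.065e23 kg/m³.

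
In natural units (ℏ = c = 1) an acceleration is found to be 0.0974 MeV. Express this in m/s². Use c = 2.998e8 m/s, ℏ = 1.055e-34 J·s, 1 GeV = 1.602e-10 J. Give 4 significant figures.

Acceleration is [L]/[T]² = c·[E]/ℏ.
1 GeV → c/ℏ × (1 GeV in J) = 4.552e32 m/s².
Convert the energy scale: 0.0974 MeV = 9.74e-5 GeV.
Result: 9.74e-5 × 4.552e32 = 4.434e28 m/s².

4.434e28 m/s²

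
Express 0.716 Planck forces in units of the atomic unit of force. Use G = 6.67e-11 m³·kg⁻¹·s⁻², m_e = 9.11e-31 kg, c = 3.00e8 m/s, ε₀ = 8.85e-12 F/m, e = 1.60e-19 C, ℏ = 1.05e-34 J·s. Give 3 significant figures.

1.04e51

Planck force: F_P = c⁴/G = 1.21e44 N
atomic unit of force: F_au = E_h/a₀ = m_e²e⁶/((4πε₀)³ℏ⁴) = 8.33e-8 N
0.716 × 1.21e44 / 8.33e-8 = 1.04e51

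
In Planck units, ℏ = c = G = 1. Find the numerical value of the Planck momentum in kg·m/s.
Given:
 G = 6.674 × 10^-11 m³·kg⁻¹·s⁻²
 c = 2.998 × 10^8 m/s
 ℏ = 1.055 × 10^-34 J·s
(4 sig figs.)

6.527 kg·m/s

The unique combination of the constants set to 1 with dimensions of momentum is p_P = √(ℏc³/G).
  = √(42.60)
  = 6.527 kg·m/s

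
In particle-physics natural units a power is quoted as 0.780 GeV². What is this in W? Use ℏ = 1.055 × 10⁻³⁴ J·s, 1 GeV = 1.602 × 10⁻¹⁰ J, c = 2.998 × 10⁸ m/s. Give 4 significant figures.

Power is [E]/[T] = [E]²/ℏ.
1 GeV² → 1/ℏ × (1 GeV in J)² = 2.433 × 10¹⁴ W.
Result: 0.780 × 2.433 × 10¹⁴ = 1.897 × 10¹⁴ W.

1.897 × 10¹⁴ W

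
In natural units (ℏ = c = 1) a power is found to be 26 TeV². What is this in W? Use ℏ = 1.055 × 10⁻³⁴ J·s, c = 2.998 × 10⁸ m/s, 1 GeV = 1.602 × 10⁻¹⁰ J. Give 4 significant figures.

6.325 × 10²¹ W

Power is [E]/[T] = [E]²/ℏ.
1 GeV² → 1/ℏ × (1 GeV in J)² = 2.433 × 10¹⁴ W.
Convert the energy scale: 26 TeV² = 2.60 × 10⁷ GeV².
Result: 2.60 × 10⁷ × 2.433 × 10¹⁴ = 6.325 × 10²¹ W.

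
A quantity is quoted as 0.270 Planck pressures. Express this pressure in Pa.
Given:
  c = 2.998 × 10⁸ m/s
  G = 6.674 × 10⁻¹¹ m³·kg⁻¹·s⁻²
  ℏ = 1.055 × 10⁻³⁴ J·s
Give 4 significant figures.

One Planck pressure: p_P = c⁷/(ℏG²) = 4.632 × 10¹¹³ Pa.
0.270 × 4.632 × 10¹¹³ Pa = 1.251 × 10¹¹³ Pa

1.251 × 10¹¹³ Pa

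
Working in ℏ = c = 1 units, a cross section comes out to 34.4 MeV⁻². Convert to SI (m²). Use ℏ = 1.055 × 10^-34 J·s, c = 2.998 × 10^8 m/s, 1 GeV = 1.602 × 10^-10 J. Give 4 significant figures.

1.341 × 10^-24 m²

Area is [L]² = [E]⁻²·(ℏc)²; restore (ℏc)².
1 GeV⁻² → (ℏc)² × (1 GeV in J)⁻² = 3.898 × 10^-32 m².
Convert the energy scale: 34.4 MeV⁻² = 3.44 × 10^7 GeV⁻².
Result: 3.44 × 10^7 × 3.898 × 10^-32 = 1.341 × 10^-24 m².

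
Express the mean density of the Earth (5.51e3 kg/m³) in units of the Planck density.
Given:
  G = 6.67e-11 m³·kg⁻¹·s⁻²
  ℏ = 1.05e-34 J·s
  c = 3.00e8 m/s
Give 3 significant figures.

Planck density: ρ_P = c⁵/(ℏG²) = 5.20e96 kg/m³.
5.51e3 / 5.20e96 = 1.06e-93

1.06e-93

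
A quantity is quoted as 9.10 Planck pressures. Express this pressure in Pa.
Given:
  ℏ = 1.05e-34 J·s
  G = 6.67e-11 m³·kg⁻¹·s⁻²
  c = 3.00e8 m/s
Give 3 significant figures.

4.26e114 Pa

One Planck pressure: p_P = c⁷/(ℏG²) = 4.68e113 Pa.
9.10 × 4.68e113 Pa = 4.26e114 Pa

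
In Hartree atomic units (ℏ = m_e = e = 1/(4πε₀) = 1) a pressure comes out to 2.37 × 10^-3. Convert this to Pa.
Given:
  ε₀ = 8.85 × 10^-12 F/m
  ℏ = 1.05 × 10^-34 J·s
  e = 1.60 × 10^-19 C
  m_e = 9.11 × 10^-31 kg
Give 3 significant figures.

One atomic unit of pressure: P_au = E_h/a₀³ = m_e⁴e¹⁰/((4πε₀)⁵ℏ⁸) = 3.01 × 10^13 Pa.
2.37 × 10^-3 × 3.01 × 10^13 Pa = 7.14 × 10^10 Pa

7.14 × 10^10 Pa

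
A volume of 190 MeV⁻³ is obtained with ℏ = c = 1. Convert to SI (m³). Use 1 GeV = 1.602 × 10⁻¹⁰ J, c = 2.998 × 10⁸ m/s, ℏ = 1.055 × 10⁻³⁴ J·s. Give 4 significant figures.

Volume is [L]³ = [E]⁻³·(ℏc)³.
1 GeV⁻³ → (ℏc)³ × (1 GeV in J)⁻³ = 7.696 × 10⁻⁴⁸ m³.
Convert the energy scale: 190 MeV⁻³ = 1.90 × 10¹¹ GeV⁻³.
Result: 1.90 × 10¹¹ × 7.696 × 10⁻⁴⁸ = 1.462 × 10⁻³⁶ m³.

1.462 × 10⁻³⁶ m³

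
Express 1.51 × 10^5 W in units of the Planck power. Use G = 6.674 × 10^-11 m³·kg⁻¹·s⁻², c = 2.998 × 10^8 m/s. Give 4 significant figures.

Planck power: P_P = c⁵/G = 3.629 × 10^52 W.
1.51 × 10^5 / 3.629 × 10^52 = 4.161 × 10^-48

4.161 × 10^-48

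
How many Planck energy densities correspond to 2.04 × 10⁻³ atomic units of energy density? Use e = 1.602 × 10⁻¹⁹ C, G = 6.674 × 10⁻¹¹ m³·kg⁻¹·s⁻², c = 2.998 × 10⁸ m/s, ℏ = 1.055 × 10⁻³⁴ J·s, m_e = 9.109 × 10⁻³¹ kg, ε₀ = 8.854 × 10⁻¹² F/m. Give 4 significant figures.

1.290 × 10⁻¹⁰³

atomic unit of energy density: u_au = E_h/a₀³ = m_e⁴e¹⁰/((4πε₀)⁵ℏ⁸) = 2.929 × 10¹³ J/m³
Planck energy density: u_P = c⁷/(ℏG²) = 4.632 × 10¹¹³ J/m³
2.04 × 10⁻³ × 2.929 × 10¹³ / 4.632 × 10¹¹³ = 1.290 × 10⁻¹⁰³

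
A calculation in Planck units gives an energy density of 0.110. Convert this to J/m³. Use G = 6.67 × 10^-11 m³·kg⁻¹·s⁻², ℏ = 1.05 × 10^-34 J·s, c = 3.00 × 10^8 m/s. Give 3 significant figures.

One Planck energy density: u_P = c⁷/(ℏG²) = 4.68 × 10^113 J/m³.
0.110 × 4.68 × 10^113 J/m³ = 5.15 × 10^112 J/m³

5.15 × 10^112 J/m³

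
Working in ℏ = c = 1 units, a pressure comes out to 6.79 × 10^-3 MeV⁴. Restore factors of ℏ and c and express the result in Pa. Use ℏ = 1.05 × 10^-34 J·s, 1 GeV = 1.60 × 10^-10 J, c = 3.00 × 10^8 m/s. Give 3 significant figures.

1.42 × 10^23 Pa

Pressure is [E]/[L]³ = [E]⁴/(ℏc)³.
1 GeV⁴ → 1/(ℏc)³ × (1 GeV in J)⁴ = 2.10 × 10^37 Pa.
Convert the energy scale: 6.79 × 10^-3 MeV⁴ = 6.79 × 10^-15 GeV⁴.
Result: 6.79 × 10^-15 × 2.10 × 10^37 = 1.42 × 10^23 Pa.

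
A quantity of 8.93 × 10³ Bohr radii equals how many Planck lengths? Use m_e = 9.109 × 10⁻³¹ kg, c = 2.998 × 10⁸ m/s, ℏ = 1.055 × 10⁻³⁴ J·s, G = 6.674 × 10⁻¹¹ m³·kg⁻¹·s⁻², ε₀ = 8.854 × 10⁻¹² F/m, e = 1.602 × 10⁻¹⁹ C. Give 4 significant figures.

Bohr radius: a₀ = 4πε₀ℏ²/(m_e e²) = 5.297 × 10⁻¹¹ m
Planck length: ℓ_P = √(ℏG/c³) = 1.616 × 10⁻³⁵ m
8.93 × 10³ × 5.297 × 10⁻¹¹ / 1.616 × 10⁻³⁵ = 2.926 × 10²⁸

2.926 × 10²⁸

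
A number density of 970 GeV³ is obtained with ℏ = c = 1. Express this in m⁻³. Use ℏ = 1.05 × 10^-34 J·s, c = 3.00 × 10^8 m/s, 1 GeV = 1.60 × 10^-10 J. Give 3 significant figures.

Number density is [L]⁻³ = [E]³/(ℏc)³.
1 GeV³ → 1/(ℏc)³ × (1 GeV in J)³ = 1.31 × 10^47 m⁻³.
Result: 970 × 1.31 × 10^47 = 1.27 × 10^50 m⁻³.

1.27 × 10^50 m⁻³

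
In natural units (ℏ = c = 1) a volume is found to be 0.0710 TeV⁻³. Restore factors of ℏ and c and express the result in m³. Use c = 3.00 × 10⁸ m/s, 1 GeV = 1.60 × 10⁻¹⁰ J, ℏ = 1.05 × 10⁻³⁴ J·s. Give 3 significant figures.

Volume is [L]³ = [E]⁻³·(ℏc)³.
1 GeV⁻³ → (ℏc)³ × (1 GeV in J)⁻³ = 7.63 × 10⁻⁴⁸ m³.
Convert the energy scale: 0.0710 TeV⁻³ = 7.10 × 10⁻¹¹ GeV⁻³.
Result: 7.10 × 10⁻¹¹ × 7.63 × 10⁻⁴⁸ = 5.42 × 10⁻⁵⁸ m³.

5.42 × 10⁻⁵⁸ m³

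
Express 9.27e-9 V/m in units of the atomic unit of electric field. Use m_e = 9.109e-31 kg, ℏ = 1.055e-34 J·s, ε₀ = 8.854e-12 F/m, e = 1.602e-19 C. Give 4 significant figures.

1.807e-20

atomic unit of electric field: E_au = E_h/(e a₀) = m_e²e⁵/((4πε₀)³ℏ⁴) = 5.131e11 V/m.
9.27e-9 / 5.131e11 = 1.807e-20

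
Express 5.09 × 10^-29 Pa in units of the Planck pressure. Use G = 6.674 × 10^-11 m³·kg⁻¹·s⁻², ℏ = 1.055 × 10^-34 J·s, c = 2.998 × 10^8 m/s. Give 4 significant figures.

1.099 × 10^-142

Planck pressure: p_P = c⁷/(ℏG²) = 4.632 × 10^113 Pa.
5.09 × 10^-29 / 4.632 × 10^113 = 1.099 × 10^-142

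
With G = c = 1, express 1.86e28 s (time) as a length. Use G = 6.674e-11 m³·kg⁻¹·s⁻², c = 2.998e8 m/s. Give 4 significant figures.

Time → length via c.
1.86e28 s × (c) = 5.576e36 m

5.576e36 m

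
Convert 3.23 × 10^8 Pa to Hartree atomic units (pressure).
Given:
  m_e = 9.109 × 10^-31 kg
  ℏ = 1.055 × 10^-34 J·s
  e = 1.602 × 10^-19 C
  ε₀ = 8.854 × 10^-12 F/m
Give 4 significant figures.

1.103 × 10^-5

atomic unit of pressure: P_au = E_h/a₀³ = m_e⁴e¹⁰/((4πε₀)⁵ℏ⁸) = 2.929 × 10^13 Pa.
3.23 × 10^8 / 2.929 × 10^13 = 1.103 × 10^-5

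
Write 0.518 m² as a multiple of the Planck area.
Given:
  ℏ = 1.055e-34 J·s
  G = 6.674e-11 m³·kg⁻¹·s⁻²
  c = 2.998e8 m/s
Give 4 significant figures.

Planck area: A_P = ℏG/c³ = 2.613e-70 m².
0.518 / 2.613e-70 = 1.982e69

1.982e69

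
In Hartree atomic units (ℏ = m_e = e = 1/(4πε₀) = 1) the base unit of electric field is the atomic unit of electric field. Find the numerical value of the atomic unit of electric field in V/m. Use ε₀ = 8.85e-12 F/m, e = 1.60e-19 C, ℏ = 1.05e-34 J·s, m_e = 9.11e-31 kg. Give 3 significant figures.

E_au = E_h/(e a₀) = m_e²e⁵/((4πε₀)³ℏ⁴)
E_h = 4.38e-18 J
a₀ = 5.26e-11 m
E_h/(e·a₀) = 5.20e11 V/m

5.20e11 V/m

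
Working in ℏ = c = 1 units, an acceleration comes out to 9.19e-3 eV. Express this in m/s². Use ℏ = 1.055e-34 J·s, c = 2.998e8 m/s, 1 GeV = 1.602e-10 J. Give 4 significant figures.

Acceleration is [L]/[T]² = c·[E]/ℏ.
1 GeV → c/ℏ × (1 GeV in J) = 4.552e32 m/s².
Convert the energy scale: 9.19e-3 eV = 9.19e-12 GeV.
Result: 9.19e-12 × 4.552e32 = 4.184e21 m/s².

4.184e21 m/s²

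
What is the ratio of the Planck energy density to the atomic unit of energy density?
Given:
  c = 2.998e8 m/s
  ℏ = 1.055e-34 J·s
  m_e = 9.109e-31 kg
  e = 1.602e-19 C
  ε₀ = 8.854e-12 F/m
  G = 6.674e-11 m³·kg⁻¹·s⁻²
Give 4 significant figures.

Planck energy density: u_P = c⁷/(ℏG²) = 4.632e113 J/m³
atomic unit of energy density: u_au = E_h/a₀³ = m_e⁴e¹⁰/((4πε₀)⁵ℏ⁸) = 2.929e13 J/m³
ratio = 4.632e113 / 2.929e13 = 1.581e100

1.581e100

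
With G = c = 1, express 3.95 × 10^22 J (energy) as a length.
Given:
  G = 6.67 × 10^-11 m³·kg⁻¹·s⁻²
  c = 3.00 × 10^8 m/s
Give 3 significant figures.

Energy → length via G/c⁴.
3.95 × 10^22 J × (G/c⁴) = 3.25 × 10^-22 m

3.25 × 10^-22 m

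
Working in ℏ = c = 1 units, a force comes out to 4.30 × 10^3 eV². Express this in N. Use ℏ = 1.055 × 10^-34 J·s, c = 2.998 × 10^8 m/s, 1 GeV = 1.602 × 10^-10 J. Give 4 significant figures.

Force is [E]/[L] = [E]²/(ℏc); restore (ℏc)⁻¹.
1 GeV² → 1/(ℏc) × (1 GeV in J)² = 8.114 × 10^5 N.
Convert the energy scale: 4.30 × 10^3 eV² = 4.30 × 10^-15 GeV².
Result: 4.30 × 10^-15 × 8.114 × 10^5 = 3.489 × 10^-9 N.

3.489 × 10^-9 N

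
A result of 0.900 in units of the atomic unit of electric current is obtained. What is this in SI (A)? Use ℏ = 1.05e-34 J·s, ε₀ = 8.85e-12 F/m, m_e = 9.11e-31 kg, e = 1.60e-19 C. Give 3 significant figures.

One atomic unit of electric current: I_au = e E_h/ℏ = m_e e⁵/((4πε₀)²ℏ³) = 6.67e-3 A.
0.900 × 6.67e-3 A = 6.00e-3 A

6.00e-3 A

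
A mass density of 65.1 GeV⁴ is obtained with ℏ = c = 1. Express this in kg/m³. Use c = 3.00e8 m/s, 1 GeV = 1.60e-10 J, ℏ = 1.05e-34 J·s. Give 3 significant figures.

1.52e22 kg/m³

Mass density is [E]/(c²[L]³) = [E]⁴/(ℏ³c⁵).
1 GeV⁴ → 1/(ℏ³c⁵) × (1 GeV in J)⁴ = 2.33e20 kg/m³.
Result: 65.1 × 2.33e20 = 1.52e22 kg/m³.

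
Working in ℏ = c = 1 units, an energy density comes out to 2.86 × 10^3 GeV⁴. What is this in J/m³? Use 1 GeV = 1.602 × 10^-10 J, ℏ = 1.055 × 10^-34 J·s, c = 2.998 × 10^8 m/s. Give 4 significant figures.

[E]/[L]³ = [E]⁴/(ℏc)³; restore (ℏc)⁻³.
1 GeV⁴ → 1/(ℏc)³ × (1 GeV in J)⁴ = 2.082 × 10^37 J/m³.
Result: 2.86 × 10^3 × 2.082 × 10^37 = 5.953 × 10^40 J/m³.

5.953 × 10^40 J/m³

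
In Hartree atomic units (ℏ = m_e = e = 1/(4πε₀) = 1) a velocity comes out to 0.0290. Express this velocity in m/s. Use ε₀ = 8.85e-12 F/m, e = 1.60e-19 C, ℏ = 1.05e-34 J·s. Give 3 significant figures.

6.36e4 m/s

One atomic unit of velocity: v_au = e²/(4πε₀ℏ) = 2.19e6 m/s.
0.0290 × 2.19e6 m/s = 6.36e4 m/s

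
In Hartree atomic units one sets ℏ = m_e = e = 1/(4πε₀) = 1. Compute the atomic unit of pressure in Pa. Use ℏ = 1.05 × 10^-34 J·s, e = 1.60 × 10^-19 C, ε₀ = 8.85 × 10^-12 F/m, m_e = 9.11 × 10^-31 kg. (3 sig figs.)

3.01 × 10^13 Pa

P_au = E_h/a₀³ = m_e⁴e¹⁰/((4πε₀)⁵ℏ⁸)
E_h = 4.38 × 10^-18 J
a₀ = 5.26 × 10^-11 m
E_h/a₀³ = 3.01 × 10^13 Pa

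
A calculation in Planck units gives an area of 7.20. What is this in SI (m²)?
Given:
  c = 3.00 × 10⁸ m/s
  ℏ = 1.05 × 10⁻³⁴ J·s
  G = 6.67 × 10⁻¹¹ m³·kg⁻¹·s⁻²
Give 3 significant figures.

1.87 × 10⁻⁶⁹ m²

One Planck area: A_P = ℏG/c³ = 2.59 × 10⁻⁷⁰ m².
7.20 × 2.59 × 10⁻⁷⁰ m² = 1.87 × 10⁻⁶⁹ m²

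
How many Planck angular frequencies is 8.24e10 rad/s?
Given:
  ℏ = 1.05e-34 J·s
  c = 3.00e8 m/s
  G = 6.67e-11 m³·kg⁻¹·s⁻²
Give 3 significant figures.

4.42e-33

Planck angular frequency: ω_P = √(c⁵/(ℏG)) = 1.86e43 rad/s.
8.24e10 / 1.86e43 = 4.42e-33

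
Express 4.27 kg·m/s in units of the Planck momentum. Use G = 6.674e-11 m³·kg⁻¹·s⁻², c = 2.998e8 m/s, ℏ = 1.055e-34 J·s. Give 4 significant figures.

Planck momentum: p_P = √(ℏc³/G) = 6.527 kg·m/s.
4.27 / 6.527 = 0.6543

0.6543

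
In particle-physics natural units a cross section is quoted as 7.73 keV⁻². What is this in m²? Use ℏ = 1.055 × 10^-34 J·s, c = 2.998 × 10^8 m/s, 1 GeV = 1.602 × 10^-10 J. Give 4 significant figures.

Area is [L]² = [E]⁻²·(ℏc)²; restore (ℏc)².
1 GeV⁻² → (ℏc)² × (1 GeV in J)⁻² = 3.898 × 10^-32 m².
Convert the energy scale: 7.73 keV⁻² = 7.73 × 10^12 GeV⁻².
Result: 7.73 × 10^12 × 3.898 × 10^-32 = 3.013 × 10^-19 m².

3.013 × 10^-19 m²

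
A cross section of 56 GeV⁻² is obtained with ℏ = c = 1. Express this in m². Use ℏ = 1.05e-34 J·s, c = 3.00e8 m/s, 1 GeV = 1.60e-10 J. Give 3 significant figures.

2.17e-30 m²

Area is [L]² = [E]⁻²·(ℏc)²; restore (ℏc)².
1 GeV⁻² → (ℏc)² × (1 GeV in J)⁻² = 3.88e-32 m².
Result: 56 × 3.88e-32 = 2.17e-30 m².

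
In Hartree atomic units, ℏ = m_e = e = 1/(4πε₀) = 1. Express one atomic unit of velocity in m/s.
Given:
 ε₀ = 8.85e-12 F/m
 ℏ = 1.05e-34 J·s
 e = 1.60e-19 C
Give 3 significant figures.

2.19e6 m/s

From ℏ = m_e = e = 1/(4πε₀) = 1 the velocity scale is v_au = e²/(4πε₀ℏ).
  = 2.56e-38 / 1.17e-44
  = 2.19e6 m/s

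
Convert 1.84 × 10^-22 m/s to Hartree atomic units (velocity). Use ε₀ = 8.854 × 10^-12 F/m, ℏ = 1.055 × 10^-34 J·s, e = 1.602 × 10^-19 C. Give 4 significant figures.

8.416 × 10^-29

atomic unit of velocity: v_au = e²/(4πε₀ℏ) = 2.186 × 10^6 m/s.
1.84 × 10^-22 / 2.186 × 10^6 = 8.416 × 10^-29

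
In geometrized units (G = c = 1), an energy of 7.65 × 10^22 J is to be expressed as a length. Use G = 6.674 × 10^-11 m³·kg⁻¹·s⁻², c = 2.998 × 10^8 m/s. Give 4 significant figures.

Energy → length via G/c⁴.
7.65 × 10^22 J × (G/c⁴) = 6.320 × 10^-22 m

6.320 × 10^-22 m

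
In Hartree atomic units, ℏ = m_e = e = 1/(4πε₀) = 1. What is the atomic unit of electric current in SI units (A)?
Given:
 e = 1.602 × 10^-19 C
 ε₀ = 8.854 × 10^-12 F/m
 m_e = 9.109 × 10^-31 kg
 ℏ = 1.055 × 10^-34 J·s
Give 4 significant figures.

6.612 × 10^-3 A

The unique combination of the constants set to 1 with dimensions of current is I_au = e E_h/ℏ = m_e e⁵/((4πε₀)²ℏ³).
E_h = 4.354 × 10^-18 J
e·E_h/ℏ = 6.612 × 10^-3 A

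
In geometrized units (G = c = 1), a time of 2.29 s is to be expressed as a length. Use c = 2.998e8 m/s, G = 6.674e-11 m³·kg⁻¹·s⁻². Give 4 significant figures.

Time → length via c.
2.29 s × (c) = 6.865e8 m

6.865e8 m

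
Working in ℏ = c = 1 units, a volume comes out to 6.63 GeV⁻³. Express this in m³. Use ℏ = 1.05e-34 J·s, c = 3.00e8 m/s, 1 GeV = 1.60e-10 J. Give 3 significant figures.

5.06e-47 m³

Volume is [L]³ = [E]⁻³·(ℏc)³.
1 GeV⁻³ → (ℏc)³ × (1 GeV in J)⁻³ = 7.63e-48 m³.
Result: 6.63 × 7.63e-48 = 5.06e-47 m³.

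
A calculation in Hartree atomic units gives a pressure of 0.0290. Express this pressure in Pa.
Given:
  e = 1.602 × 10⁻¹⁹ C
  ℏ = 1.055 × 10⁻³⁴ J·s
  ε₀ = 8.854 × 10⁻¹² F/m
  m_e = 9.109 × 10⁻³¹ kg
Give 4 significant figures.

One atomic unit of pressure: P_au = E_h/a₀³ = m_e⁴e¹⁰/((4πε₀)⁵ℏ⁸) = 2.929 × 10¹³ Pa.
0.0290 × 2.929 × 10¹³ Pa = 8.495 × 10¹¹ Pa

8.495 × 10¹¹ Pa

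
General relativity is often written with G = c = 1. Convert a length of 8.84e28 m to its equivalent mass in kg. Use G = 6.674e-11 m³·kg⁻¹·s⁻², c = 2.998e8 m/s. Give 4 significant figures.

Length → mass via c²/G.
8.84e28 m × (c²/G) = 1.190e56 kg

1.190e56 kg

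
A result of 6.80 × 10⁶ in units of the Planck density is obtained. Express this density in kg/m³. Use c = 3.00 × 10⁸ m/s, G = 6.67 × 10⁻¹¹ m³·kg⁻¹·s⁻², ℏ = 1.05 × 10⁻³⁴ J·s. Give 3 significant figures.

One Planck density: ρ_P = c⁵/(ℏG²) = 5.20 × 10⁹⁶ kg/m³.
6.80 × 10⁶ × 5.20 × 10⁹⁶ kg/m³ = 3.54 × 10¹⁰³ kg/m³

3.54 × 10¹⁰³ kg/m³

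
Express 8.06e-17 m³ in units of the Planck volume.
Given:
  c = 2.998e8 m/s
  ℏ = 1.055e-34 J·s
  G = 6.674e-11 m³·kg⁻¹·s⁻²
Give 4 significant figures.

1.908e88

Planck volume: V_P = (ℏG/c³)^(3/2) = 4.224e-105 m³.
8.06e-17 / 4.224e-105 = 1.908e88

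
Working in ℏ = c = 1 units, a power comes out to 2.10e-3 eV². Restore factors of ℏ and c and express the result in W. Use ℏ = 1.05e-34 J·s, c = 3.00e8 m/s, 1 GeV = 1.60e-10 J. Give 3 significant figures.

Power is [E]/[T] = [E]²/ℏ.
1 GeV² → 1/ℏ × (1 GeV in J)² = 2.44e14 W.
Convert the energy scale: 2.10e-3 eV² = 2.10e-21 GeV².
Result: 2.10e-21 × 2.44e14 = 5.12e-7 W.

5.12e-7 W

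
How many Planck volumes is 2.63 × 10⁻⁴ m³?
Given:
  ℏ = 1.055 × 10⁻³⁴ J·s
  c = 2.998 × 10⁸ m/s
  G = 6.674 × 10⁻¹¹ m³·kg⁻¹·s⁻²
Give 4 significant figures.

Planck volume: V_P = (ℏG/c³)^(3/2) = 4.224 × 10⁻¹⁰⁵ m³.
2.63 × 10⁻⁴ / 4.224 × 10⁻¹⁰⁵ = 6.226 × 10¹⁰⁰

6.226 × 10¹⁰⁰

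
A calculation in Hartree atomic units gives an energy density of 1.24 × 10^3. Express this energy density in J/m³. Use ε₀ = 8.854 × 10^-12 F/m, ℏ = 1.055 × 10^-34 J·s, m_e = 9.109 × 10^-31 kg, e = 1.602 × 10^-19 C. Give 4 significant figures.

3.632 × 10^16 J/m³

One atomic unit of energy density: u_au = E_h/a₀³ = m_e⁴e¹⁰/((4πε₀)⁵ℏ⁸) = 2.929 × 10^13 J/m³.
1.24 × 10^3 × 2.929 × 10^13 J/m³ = 3.632 × 10^16 J/m³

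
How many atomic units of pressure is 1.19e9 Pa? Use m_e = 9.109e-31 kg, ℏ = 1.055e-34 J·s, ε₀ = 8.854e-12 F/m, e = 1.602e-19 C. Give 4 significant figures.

atomic unit of pressure: P_au = E_h/a₀³ = m_e⁴e¹⁰/((4πε₀)⁵ℏ⁸) = 2.929e13 Pa.
1.19e9 / 2.929e13 = 4.063e-5

4.063e-5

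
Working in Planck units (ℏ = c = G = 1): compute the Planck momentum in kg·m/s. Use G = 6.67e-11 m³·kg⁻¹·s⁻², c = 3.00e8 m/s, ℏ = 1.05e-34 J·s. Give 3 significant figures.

Dimensional analysis gives p_P = √(ℏc³/G).
  = √(42.5)
  = 6.52 kg·m/s

6.52 kg·m/s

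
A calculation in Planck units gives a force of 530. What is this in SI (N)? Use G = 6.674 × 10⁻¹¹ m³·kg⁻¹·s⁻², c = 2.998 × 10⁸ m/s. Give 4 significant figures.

6.415 × 10⁴⁶ N

One Planck force: F_P = c⁴/G = 1.210 × 10⁴⁴ N.
530 × 1.210 × 10⁴⁴ N = 6.415 × 10⁴⁶ N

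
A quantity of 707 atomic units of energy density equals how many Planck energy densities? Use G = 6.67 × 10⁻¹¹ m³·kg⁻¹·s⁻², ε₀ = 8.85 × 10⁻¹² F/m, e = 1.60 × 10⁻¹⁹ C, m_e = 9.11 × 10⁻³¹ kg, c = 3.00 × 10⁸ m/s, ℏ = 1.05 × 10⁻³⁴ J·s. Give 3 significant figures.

atomic unit of energy density: u_au = E_h/a₀³ = m_e⁴e¹⁰/((4πε₀)⁵ℏ⁸) = 3.01 × 10¹³ J/m³
Planck energy density: u_P = c⁷/(ℏG²) = 4.68 × 10¹¹³ J/m³
707 × 3.01 × 10¹³ / 4.68 × 10¹¹³ = 4.55 × 10⁻⁹⁸

4.55 × 10⁻⁹⁸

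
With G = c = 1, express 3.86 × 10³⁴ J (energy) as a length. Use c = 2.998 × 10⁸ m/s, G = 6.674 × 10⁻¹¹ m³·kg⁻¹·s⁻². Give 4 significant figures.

Energy → length via G/c⁴.
3.86 × 10³⁴ J × (G/c⁴) = 3.189 × 10⁻¹⁰ m

3.189 × 10⁻¹⁰ m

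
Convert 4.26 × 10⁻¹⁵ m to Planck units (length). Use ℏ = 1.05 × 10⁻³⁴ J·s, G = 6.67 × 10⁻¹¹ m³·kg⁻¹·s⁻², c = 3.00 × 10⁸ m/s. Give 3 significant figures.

Planck length: ℓ_P = √(ℏG/c³) = 1.61 × 10⁻³⁵ m.
4.26 × 10⁻¹⁵ / 1.61 × 10⁻³⁵ = 2.65 × 10²⁰

2.65 × 10²⁰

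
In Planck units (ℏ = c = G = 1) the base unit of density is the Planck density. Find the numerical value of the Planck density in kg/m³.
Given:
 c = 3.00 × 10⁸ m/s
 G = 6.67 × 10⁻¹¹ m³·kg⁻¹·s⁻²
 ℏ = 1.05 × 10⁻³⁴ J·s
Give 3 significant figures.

ρ_P = c⁵/(ℏG²)
  = 2.43 × 10⁴² / 4.67 × 10⁻⁵⁵
  = 5.20 × 10⁹⁶ kg/m³

5.20 × 10⁹⁶ kg/m³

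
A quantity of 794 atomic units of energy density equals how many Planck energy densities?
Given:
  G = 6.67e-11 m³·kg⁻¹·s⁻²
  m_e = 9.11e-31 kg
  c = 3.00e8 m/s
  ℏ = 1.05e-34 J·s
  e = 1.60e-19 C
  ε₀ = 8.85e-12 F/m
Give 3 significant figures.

atomic unit of energy density: u_au = E_h/a₀³ = m_e⁴e¹⁰/((4πε₀)⁵ℏ⁸) = 3.01e13 J/m³
Planck energy density: u_P = c⁷/(ℏG²) = 4.68e113 J/m³
794 × 3.01e13 / 4.68e113 = 5.11e-98

5.11e-98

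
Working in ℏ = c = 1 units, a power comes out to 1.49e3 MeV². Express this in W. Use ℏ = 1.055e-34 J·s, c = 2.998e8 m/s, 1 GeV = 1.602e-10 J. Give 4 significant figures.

Power is [E]/[T] = [E]²/ℏ.
1 GeV² → 1/ℏ × (1 GeV in J)² = 2.433e14 W.
Convert the energy scale: 1.49e3 MeV² = 1.49e-3 GeV².
Result: 1.49e-3 × 2.433e14 = 3.625e11 W.

3.625e11 W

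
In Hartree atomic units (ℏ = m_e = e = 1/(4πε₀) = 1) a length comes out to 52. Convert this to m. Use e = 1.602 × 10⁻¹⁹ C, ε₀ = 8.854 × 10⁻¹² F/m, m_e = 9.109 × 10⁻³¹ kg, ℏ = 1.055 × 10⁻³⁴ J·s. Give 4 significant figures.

2.755 × 10⁻⁹ m

One Bohr radius: a₀ = 4πε₀ℏ²/(m_e e²) = 5.297 × 10⁻¹¹ m.
52 × 5.297 × 10⁻¹¹ m = 2.755 × 10⁻⁹ m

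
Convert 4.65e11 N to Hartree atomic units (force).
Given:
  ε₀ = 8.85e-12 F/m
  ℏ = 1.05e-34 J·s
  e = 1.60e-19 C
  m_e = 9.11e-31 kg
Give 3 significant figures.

5.58e18

atomic unit of force: F_au = E_h/a₀ = m_e²e⁶/((4πε₀)³ℏ⁴) = 8.33e-8 N.
4.65e11 / 8.33e-8 = 5.58e18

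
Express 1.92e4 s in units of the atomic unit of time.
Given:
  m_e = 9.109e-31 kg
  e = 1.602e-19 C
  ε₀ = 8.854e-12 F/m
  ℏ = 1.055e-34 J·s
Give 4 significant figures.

atomic unit of time: τ_au = (4πε₀)²ℏ³/(m_e e⁴) = 2.423e-17 s.
1.92e4 / 2.423e-17 = 7.924e20

7.924e20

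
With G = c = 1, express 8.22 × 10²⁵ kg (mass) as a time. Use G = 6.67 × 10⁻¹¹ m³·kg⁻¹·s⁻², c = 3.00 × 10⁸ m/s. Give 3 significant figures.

2.03 × 10⁻¹⁰ s

Mass → time via G/c³.
8.22 × 10²⁵ kg × (G/c³) = 2.03 × 10⁻¹⁰ s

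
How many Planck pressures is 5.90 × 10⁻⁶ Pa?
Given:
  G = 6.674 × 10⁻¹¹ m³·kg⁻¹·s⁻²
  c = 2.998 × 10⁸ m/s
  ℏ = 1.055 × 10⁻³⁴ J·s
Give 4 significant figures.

Planck pressure: p_P = c⁷/(ℏG²) = 4.632 × 10¹¹³ Pa.
5.90 × 10⁻⁶ / 4.632 × 10¹¹³ = 1.274 × 10⁻¹¹⁹

1.274 × 10⁻¹¹⁹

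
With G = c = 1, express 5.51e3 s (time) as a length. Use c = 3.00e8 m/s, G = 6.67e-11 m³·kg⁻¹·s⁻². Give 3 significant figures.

Time → length via c.
5.51e3 s × (c) = 1.65e12 m

1.65e12 m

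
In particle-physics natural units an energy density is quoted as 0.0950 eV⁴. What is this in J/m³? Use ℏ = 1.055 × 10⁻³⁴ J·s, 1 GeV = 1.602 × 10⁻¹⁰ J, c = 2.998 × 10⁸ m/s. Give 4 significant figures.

[E]/[L]³ = [E]⁴/(ℏc)³; restore (ℏc)⁻³.
1 GeV⁴ → 1/(ℏc)³ × (1 GeV in J)⁴ = 2.082 × 10³⁷ J/m³.
Convert the energy scale: 0.0950 eV⁴ = 9.50 × 10⁻³⁸ GeV⁴.
Result: 9.50 × 10⁻³⁸ × 2.082 × 10³⁷ = 1.978 J/m³.

1.978 J/m³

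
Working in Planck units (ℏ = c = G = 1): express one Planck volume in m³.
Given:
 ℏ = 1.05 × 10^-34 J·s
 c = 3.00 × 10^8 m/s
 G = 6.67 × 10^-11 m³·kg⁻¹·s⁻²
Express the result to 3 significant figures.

4.18 × 10^-105 m³

The unique combination of the constants set to 1 with dimensions of volume is V_P = (ℏG/c³)^(3/2).
  = √(1.75 × 10^-209)
  = 4.18 × 10^-105 m³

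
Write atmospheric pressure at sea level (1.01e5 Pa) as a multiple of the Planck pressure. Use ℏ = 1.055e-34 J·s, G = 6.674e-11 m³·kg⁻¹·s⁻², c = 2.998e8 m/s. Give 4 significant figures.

Planck pressure: p_P = c⁷/(ℏG²) = 4.632e113 Pa.
1.01e5 / 4.632e113 = 2.180e-109

2.180e-109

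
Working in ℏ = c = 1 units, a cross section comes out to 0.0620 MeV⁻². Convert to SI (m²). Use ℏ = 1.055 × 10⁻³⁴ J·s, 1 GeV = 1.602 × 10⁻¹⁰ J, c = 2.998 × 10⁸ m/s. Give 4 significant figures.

2.417 × 10⁻²⁷ m²

Area is [L]² = [E]⁻²·(ℏc)²; restore (ℏc)².
1 GeV⁻² → (ℏc)² × (1 GeV in J)⁻² = 3.898 × 10⁻³² m².
Convert the energy scale: 0.0620 MeV⁻² = 6.20 × 10⁴ GeV⁻².
Result: 6.20 × 10⁴ × 3.898 × 10⁻³² = 2.417 × 10⁻²⁷ m².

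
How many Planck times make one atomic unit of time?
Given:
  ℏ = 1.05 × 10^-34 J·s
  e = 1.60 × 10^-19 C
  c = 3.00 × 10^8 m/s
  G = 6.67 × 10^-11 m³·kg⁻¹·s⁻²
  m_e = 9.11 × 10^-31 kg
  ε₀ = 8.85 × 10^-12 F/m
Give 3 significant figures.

4.47 × 10^26

atomic unit of time: τ_au = (4πε₀)²ℏ³/(m_e e⁴) = 2.40 × 10^-17 s
Planck time: t_P = √(ℏG/c⁵) = 5.37 × 10^-44 s
ratio = 2.40 × 10^-17 / 5.37 × 10^-44 = 4.47 × 10^26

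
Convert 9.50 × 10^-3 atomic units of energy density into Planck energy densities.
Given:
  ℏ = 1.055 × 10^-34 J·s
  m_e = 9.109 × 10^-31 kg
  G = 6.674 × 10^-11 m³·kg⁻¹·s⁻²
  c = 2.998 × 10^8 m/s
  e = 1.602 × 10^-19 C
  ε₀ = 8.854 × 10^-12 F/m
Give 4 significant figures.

atomic unit of energy density: u_au = E_h/a₀³ = m_e⁴e¹⁰/((4πε₀)⁵ℏ⁸) = 2.929 × 10^13 J/m³
Planck energy density: u_P = c⁷/(ℏG²) = 4.632 × 10^113 J/m³
9.50 × 10^-3 × 2.929 × 10^13 / 4.632 × 10^113 = 6.007 × 10^-103

6.007 × 10^-103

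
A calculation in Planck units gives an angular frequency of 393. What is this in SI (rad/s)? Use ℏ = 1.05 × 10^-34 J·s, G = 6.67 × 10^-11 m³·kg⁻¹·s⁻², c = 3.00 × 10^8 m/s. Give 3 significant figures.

7.32 × 10^45 rad/s

One Planck angular frequency: ω_P = √(c⁵/(ℏG)) = 1.86 × 10^43 rad/s.
393 × 1.86 × 10^43 rad/s = 7.32 × 10^45 rad/s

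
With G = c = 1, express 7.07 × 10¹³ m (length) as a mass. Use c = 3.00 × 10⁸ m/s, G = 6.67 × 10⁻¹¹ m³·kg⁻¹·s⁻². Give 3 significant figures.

9.54 × 10⁴⁰ kg

Length → mass via c²/G.
7.07 × 10¹³ m × (c²/G) = 9.54 × 10⁴⁰ kg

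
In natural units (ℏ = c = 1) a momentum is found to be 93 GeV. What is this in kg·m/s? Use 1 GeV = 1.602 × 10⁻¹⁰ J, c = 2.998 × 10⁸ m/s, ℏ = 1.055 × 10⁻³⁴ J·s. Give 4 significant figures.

Momentum is [E]/c; divide by c.
1 GeV → 1/c × (1 GeV in J) = 5.344 × 10⁻¹⁹ kg·m/s.
Result: 93 × 5.344 × 10⁻¹⁹ = 4.970 × 10⁻¹⁷ kg·m/s.

4.970 × 10⁻¹⁷ kg·m/s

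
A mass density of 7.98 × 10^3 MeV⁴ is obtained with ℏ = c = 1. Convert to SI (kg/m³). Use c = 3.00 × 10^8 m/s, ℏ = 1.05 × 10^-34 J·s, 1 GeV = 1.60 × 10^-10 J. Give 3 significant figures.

1.86 × 10^12 kg/m³

Mass density is [E]/(c²[L]³) = [E]⁴/(ℏ³c⁵).
1 GeV⁴ → 1/(ℏ³c⁵) × (1 GeV in J)⁴ = 2.33 × 10^20 kg/m³.
Convert the energy scale: 7.98 × 10^3 MeV⁴ = 7.98 × 10^-9 GeV⁴.
Result: 7.98 × 10^-9 × 2.33 × 10^20 = 1.86 × 10^12 kg/m³.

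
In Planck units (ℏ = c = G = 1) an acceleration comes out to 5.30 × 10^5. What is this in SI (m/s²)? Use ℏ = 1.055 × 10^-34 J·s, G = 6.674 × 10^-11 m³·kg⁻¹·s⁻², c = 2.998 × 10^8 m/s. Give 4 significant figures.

One Planck acceleration: a_P = √(c⁷/(ℏG)) = 5.560 × 10^51 m/s².
5.30 × 10^5 × 5.560 × 10^51 m/s² = 2.947 × 10^57 m/s²

2.947 × 10^57 m/s²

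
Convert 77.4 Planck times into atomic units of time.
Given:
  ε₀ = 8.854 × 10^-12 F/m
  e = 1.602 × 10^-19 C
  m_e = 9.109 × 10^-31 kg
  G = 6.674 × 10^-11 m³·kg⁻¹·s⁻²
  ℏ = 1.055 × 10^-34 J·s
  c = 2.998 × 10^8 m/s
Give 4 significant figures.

1.722 × 10^-25

Planck time: t_P = √(ℏG/c⁵) = 5.392 × 10^-44 s
atomic unit of time: τ_au = (4πε₀)²ℏ³/(m_e e⁴) = 2.423 × 10^-17 s
77.4 × 5.392 × 10^-44 / 2.423 × 10^-17 = 1.722 × 10^-25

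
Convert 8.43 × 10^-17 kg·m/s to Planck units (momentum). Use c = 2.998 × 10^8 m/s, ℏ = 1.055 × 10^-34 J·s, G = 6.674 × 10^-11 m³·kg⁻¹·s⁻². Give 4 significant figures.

1.292 × 10^-17

Planck momentum: p_P = √(ℏc³/G) = 6.527 kg·m/s.
8.43 × 10^-17 / 6.527 = 1.292 × 10^-17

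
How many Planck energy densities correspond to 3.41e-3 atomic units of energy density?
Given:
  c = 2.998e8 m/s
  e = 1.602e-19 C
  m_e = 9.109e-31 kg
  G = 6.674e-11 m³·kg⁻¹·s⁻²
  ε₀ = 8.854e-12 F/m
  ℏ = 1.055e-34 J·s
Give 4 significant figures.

2.156e-103

atomic unit of energy density: u_au = E_h/a₀³ = m_e⁴e¹⁰/((4πε₀)⁵ℏ⁸) = 2.929e13 J/m³
Planck energy density: u_P = c⁷/(ℏG²) = 4.632e113 J/m³
3.41e-3 × 2.929e13 / 4.632e113 = 2.156e-103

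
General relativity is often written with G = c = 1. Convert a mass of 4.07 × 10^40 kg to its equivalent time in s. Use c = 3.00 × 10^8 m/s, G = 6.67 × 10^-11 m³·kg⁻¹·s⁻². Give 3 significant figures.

1.01 × 10^5 s

Mass → time via G/c³.
4.07 × 10^40 kg × (G/c³) = 1.01 × 10^5 s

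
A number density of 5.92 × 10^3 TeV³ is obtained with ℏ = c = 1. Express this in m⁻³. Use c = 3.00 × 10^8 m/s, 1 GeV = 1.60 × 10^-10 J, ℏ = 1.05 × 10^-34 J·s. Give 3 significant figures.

Number density is [L]⁻³ = [E]³/(ℏc)³.
1 GeV³ → 1/(ℏc)³ × (1 GeV in J)³ = 1.31 × 10^47 m⁻³.
Convert the energy scale: 5.92 × 10^3 TeV³ = 5.92 × 10^12 GeV³.
Result: 5.92 × 10^12 × 1.31 × 10^47 = 7.76 × 10^59 m⁻³.

7.76 × 10^59 m⁻³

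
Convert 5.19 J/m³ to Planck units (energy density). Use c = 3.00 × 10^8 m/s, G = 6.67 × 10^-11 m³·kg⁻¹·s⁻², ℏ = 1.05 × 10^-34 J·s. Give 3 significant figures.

Planck energy density: u_P = c⁷/(ℏG²) = 4.68 × 10^113 J/m³.
5.19 / 4.68 × 10^113 = 1.11 × 10^-113

1.11 × 10^-113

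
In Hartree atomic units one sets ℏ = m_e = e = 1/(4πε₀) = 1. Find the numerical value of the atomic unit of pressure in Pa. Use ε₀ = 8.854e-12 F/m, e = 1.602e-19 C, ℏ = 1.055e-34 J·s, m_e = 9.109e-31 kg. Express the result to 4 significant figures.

P_au = E_h/a₀³ = m_e⁴e¹⁰/((4πε₀)⁵ℏ⁸)
E_h = 4.354e-18 J
a₀ = 5.297e-11 m
E_h/a₀³ = 2.929e13 Pa

2.929e13 Pa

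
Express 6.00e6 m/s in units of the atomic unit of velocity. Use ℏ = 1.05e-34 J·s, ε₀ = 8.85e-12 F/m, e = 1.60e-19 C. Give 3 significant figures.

2.74

atomic unit of velocity: v_au = e²/(4πε₀ℏ) = 2.19e6 m/s.
6.00e6 / 2.19e6 = 2.74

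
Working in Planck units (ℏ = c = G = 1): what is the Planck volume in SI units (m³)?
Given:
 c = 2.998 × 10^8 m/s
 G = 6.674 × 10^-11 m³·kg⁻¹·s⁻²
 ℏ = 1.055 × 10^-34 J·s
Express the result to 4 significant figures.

4.224 × 10^-105 m³

From ℏ = c = G = 1 the volume scale is V_P = (ℏG/c³)^(3/2).
  = √(1.784 × 10^-209)
  = 4.224 × 10^-105 m³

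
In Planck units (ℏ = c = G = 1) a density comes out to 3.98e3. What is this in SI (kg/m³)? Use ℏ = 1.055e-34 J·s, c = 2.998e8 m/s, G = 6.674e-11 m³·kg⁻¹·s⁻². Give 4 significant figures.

2.051e100 kg/m³

One Planck density: ρ_P = c⁵/(ℏG²) = 5.154e96 kg/m³.
3.98e3 × 5.154e96 kg/m³ = 2.051e100 kg/m³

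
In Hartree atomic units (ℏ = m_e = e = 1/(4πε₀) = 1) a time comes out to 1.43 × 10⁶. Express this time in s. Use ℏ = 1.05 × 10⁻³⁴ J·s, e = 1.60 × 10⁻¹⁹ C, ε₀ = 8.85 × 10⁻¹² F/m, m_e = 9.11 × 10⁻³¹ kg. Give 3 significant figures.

3.43 × 10⁻¹¹ s

One atomic unit of time: τ_au = (4πε₀)²ℏ³/(m_e e⁴) = 2.40 × 10⁻¹⁷ s.
1.43 × 10⁶ × 2.40 × 10⁻¹⁷ s = 3.43 × 10⁻¹¹ s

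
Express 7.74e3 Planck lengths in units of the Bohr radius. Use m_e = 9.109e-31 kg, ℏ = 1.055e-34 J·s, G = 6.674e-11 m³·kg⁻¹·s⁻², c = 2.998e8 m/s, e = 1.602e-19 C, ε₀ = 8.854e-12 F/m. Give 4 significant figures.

Planck length: ℓ_P = √(ℏG/c³) = 1.616e-35 m
Bohr radius: a₀ = 4πε₀ℏ²/(m_e e²) = 5.297e-11 m
7.74e3 × 1.616e-35 / 5.297e-11 = 2.362e-21

2.362e-21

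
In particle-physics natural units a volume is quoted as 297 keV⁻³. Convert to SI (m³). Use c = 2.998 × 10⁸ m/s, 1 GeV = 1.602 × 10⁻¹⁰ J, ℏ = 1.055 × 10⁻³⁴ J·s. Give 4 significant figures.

2.286 × 10⁻²⁷ m³

Volume is [L]³ = [E]⁻³·(ℏc)³.
1 GeV⁻³ → (ℏc)³ × (1 GeV in J)⁻³ = 7.696 × 10⁻⁴⁸ m³.
Convert the energy scale: 297 keV⁻³ = 2.97 × 10²⁰ GeV⁻³.
Result: 2.97 × 10²⁰ × 7.696 × 10⁻⁴⁸ = 2.286 × 10⁻²⁷ m³.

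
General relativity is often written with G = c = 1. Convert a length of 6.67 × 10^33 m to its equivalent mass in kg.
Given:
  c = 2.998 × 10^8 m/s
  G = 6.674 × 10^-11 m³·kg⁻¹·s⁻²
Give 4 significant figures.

Length → mass via c²/G.
6.67 × 10^33 m × (c²/G) = 8.983 × 10^60 kg

8.983 × 10^60 kg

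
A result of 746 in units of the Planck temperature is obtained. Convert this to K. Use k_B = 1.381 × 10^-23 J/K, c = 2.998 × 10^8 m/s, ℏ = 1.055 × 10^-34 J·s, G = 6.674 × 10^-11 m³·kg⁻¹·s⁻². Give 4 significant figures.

One Planck temperature: T_P = √(ℏc⁵/G) / k_B = 1.417 × 10^32 K.
746 × 1.417 × 10^32 K = 1.057 × 10^35 K

1.057 × 10^35 K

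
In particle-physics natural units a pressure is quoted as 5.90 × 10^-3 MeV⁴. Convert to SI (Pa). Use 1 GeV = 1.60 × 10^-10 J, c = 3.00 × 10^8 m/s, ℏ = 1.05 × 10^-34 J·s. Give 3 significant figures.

Pressure is [E]/[L]³ = [E]⁴/(ℏc)³.
1 GeV⁴ → 1/(ℏc)³ × (1 GeV in J)⁴ = 2.10 × 10^37 Pa.
Convert the energy scale: 5.90 × 10^-3 MeV⁴ = 5.90 × 10^-15 GeV⁴.
Result: 5.90 × 10^-15 × 2.10 × 10^37 = 1.24 × 10^23 Pa.

1.24 × 10^23 Pa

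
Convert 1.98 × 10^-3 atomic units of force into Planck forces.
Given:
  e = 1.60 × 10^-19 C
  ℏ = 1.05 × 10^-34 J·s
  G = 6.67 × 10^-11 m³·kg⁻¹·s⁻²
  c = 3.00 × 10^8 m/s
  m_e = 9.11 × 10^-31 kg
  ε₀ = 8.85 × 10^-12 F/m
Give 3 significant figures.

1.36 × 10^-54

atomic unit of force: F_au = E_h/a₀ = m_e²e⁶/((4πε₀)³ℏ⁴) = 8.33 × 10^-8 N
Planck force: F_P = c⁴/G = 1.21 × 10^44 N
1.98 × 10^-3 × 8.33 × 10^-8 / 1.21 × 10^44 = 1.36 × 10^-54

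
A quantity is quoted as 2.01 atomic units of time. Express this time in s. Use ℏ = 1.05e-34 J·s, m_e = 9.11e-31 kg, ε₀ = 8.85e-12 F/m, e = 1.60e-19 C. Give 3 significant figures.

One atomic unit of time: τ_au = (4πε₀)²ℏ³/(m_e e⁴) = 2.40e-17 s.
2.01 × 2.40e-17 s = 4.82e-17 s

4.82e-17 s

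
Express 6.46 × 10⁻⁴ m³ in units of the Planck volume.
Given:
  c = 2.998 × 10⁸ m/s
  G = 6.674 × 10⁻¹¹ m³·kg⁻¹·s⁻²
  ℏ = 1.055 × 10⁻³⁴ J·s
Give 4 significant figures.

Planck volume: V_P = (ℏG/c³)^(3/2) = 4.224 × 10⁻¹⁰⁵ m³.
6.46 × 10⁻⁴ / 4.224 × 10⁻¹⁰⁵ = 1.529 × 10¹⁰¹

1.529 × 10¹⁰¹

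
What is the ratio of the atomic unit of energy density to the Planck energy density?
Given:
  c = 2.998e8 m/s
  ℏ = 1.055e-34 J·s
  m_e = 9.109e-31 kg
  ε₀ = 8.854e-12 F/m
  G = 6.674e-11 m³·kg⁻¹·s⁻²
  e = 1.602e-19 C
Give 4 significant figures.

atomic unit of energy density: u_au = E_h/a₀³ = m_e⁴e¹⁰/((4πε₀)⁵ℏ⁸) = 2.929e13 J/m³
Planck energy density: u_P = c⁷/(ℏG²) = 4.632e113 J/m³
ratio = 2.929e13 / 4.632e113 = 6.323e-101

6.323e-101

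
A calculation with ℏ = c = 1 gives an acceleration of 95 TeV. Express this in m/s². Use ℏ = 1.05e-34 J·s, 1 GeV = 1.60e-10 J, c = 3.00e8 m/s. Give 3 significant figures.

Acceleration is [L]/[T]² = c·[E]/ℏ.
1 GeV → c/ℏ × (1 GeV in J) = 4.57e32 m/s².
Convert the energy scale: 95 TeV = 9.50e4 GeV.
Result: 9.50e4 × 4.57e32 = 4.34e37 m/s².

4.34e37 m/s²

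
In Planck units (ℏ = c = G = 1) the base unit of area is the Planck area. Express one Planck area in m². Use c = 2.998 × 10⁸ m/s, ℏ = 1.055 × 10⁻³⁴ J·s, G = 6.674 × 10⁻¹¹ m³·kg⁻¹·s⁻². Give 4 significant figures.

A_P = ℏG/c³
  = 7.041 × 10⁻⁴⁵ / 2.695 × 10²⁵
  = 2.613 × 10⁻⁷⁰ m²

2.613 × 10⁻⁷⁰ m²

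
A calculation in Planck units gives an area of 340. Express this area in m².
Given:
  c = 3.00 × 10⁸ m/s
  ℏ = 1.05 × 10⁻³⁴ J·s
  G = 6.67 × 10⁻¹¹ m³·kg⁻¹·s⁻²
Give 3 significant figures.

One Planck area: A_P = ℏG/c³ = 2.59 × 10⁻⁷⁰ m².
340 × 2.59 × 10⁻⁷⁰ m² = 8.82 × 10⁻⁶⁸ m²

8.82 × 10⁻⁶⁸ m²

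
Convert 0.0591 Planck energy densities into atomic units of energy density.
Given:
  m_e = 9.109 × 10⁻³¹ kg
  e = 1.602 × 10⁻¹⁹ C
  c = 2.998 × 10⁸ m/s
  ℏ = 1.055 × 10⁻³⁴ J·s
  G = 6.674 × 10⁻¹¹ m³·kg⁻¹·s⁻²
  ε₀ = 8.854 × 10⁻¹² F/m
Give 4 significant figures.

Planck energy density: u_P = c⁷/(ℏG²) = 4.632 × 10¹¹³ J/m³
atomic unit of energy density: u_au = E_h/a₀³ = m_e⁴e¹⁰/((4πε₀)⁵ℏ⁸) = 2.929 × 10¹³ J/m³
0.0591 × 4.632 × 10¹¹³ / 2.929 × 10¹³ = 9.346 × 10⁹⁸

9.346 × 10⁹⁸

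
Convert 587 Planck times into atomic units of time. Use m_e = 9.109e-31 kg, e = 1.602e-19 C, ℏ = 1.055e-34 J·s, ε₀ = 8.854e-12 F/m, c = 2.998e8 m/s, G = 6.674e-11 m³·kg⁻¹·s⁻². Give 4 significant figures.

Planck time: t_P = √(ℏG/c⁵) = 5.392e-44 s
atomic unit of time: τ_au = (4πε₀)²ℏ³/(m_e e⁴) = 2.423e-17 s
587 × 5.392e-44 / 2.423e-17 = 1.306e-24

1.306e-24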